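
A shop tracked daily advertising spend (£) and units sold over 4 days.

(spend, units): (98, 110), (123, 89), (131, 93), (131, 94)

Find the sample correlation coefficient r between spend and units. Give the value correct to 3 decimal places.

n = 4, Σx = 483, Σy = 386, Σx² = 59055, Σy² = 37506, Σxy = 46224
nΣxy − ΣxΣy = 184896 − 186438 = -1542
nΣx² − (Σx)² = 236220 − 233289 = 2931; nΣy² − (Σy)² = 150024 − 148996 = 1028
r = -1542 / √(2931 × 1028) = -1542 / 1735.8191 ≈ -0.888

-0.888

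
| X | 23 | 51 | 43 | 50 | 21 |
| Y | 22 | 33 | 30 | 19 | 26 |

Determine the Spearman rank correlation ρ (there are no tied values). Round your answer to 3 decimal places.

Rank X: 2, 5, 3, 4, 1
Rank Y: 2, 5, 4, 1, 3
d = rank(X) − rank(Y): 0, 0, -1, 3, -2; Σd² = 14
ρ = 1 − 6Σd² / [n(n²−1)] = 1 − 6×14 / (5×24) = 1 − 84/120 ≈ 0.300

0.300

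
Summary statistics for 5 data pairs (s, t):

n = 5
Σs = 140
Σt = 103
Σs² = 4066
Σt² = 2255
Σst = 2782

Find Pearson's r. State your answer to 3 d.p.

-0.731

r = (nΣst − ΣsΣt) / √[(nΣs² − (Σs)²)(nΣt² − (Σt)²)]
Numerator: 5×2782 − 140×103 = -510
Denominator: √[(20330 − 19600)(11275 − 10609)] = √[730 × 666] = 697.2661
r = -510 / 697.2661 ≈ -0.731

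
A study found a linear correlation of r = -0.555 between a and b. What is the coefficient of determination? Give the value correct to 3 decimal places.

0.308

r² = (-0.555)² = 0.308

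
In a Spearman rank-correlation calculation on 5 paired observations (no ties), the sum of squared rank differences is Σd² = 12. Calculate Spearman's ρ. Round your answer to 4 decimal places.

0.4000

ρ = 1 − 6Σd² / [n(n²−1)] = 1 − 6×12 / (5×24)
  = 1 − 72/120 = 1 − 0.60000 ≈ 0.4000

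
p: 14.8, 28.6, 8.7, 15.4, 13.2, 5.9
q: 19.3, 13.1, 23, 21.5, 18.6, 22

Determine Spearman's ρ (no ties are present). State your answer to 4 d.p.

Rank p: 4, 6, 2, 5, 3, 1
Rank q: 3, 1, 6, 4, 2, 5
d = rank(p) − rank(q): 1, 5, -4, 1, 1, -4; Σd² = 60
ρ = 1 − 6Σd² / [n(n²−1)] = 1 − 6×60 / (6×35) = 1 − 360/210 ≈ -0.7143

-0.7143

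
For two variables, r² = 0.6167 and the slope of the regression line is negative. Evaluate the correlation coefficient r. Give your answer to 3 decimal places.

-0.785

|r| = √0.6167 = 0.785
The association is negative, so r = −0.785.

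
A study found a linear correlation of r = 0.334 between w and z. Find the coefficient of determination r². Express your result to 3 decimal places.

r² = (0.334)² = 0.112

0.112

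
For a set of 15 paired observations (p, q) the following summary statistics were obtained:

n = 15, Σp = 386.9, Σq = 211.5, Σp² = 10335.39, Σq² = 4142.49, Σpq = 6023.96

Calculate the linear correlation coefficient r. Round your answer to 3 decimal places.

r = (nΣpq − ΣpΣq) / √[(nΣp² − (Σp)²)(nΣq² − (Σq)²)]
Numerator: 15×6023.96 − 386.9×211.5 = 8530.05
Denominator: √[(155030.85 − 149691.61)(62137.35 − 44732.25)] = √[5339.24 × 17405.1] = 9640.0211
r = 8530.05 / 9640.0211 ≈ 0.885

0.885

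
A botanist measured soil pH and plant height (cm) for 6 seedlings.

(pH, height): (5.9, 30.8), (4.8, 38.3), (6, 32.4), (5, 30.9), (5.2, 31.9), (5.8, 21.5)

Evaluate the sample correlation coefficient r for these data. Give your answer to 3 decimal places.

-0.546

n = 6, Σx = 32.7, Σy = 185.8, Σx² = 179.53, Σy² = 5899.96, Σxy = 1005.04
nΣxy − ΣxΣy = 6030.24 − 6075.66 = -45.42
nΣx² − (Σx)² = 1077.18 − 1069.29 = 7.89; nΣy² − (Σy)² = 35399.76 − 34521.64 = 878.12
r = -45.42 / √(7.89 × 878.12) = -45.42 / 83.2368 ≈ -0.546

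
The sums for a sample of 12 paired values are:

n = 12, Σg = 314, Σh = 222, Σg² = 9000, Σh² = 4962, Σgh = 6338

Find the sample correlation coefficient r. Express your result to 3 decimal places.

0.646

r = (nΣgh − ΣgΣh) / √[(nΣg² − (Σg)²)(nΣh² − (Σh)²)]
Numerator: 12×6338 − 314×222 = 6348
Denominator: √[(108000 − 98596)(59544 − 49284)] = √[9404 × 10260] = 9822.6799
r = 6348 / 9822.6799 ≈ 0.646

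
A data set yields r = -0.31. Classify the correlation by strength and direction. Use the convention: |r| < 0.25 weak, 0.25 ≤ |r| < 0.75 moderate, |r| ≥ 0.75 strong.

moderate negative

r = -0.31 < 0 so the relationship is negative.
|r| = 0.31, which falls in the moderate range.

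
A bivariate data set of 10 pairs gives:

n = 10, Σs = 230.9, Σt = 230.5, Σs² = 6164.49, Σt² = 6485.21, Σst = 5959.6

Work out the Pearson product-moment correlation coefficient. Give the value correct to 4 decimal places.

0.6450

r = (nΣst − ΣsΣt) / √[(nΣs² − (Σs)²)(nΣt² − (Σt)²)]
Numerator: 10×5959.6 − 230.9×230.5 = 6373.55
Denominator: √[(61644.9 − 53314.81)(64852.1 − 53130.25)] = √[8330.09 × 11721.85] = 9881.5012
r = 6373.55 / 9881.5012 ≈ 0.6450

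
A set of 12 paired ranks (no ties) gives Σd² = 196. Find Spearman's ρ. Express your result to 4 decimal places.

0.3147

ρ = 1 − 6Σd² / [n(n²−1)] = 1 − 6×196 / (12×143)
  = 1 − 1176/1716 = 1 − 0.68531 ≈ 0.3147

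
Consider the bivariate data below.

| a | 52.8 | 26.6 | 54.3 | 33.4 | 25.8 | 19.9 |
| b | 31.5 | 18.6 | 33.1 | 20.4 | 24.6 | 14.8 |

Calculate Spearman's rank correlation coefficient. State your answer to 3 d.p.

0.829

Rank a: 5, 3, 6, 4, 2, 1
Rank b: 5, 2, 6, 3, 4, 1
d = rank(a) − rank(b): 0, 1, 0, 1, -2, 0; Σd² = 6
ρ = 1 − 6Σd² / [n(n²−1)] = 1 − 6×6 / (6×35) = 1 − 36/210 ≈ 0.829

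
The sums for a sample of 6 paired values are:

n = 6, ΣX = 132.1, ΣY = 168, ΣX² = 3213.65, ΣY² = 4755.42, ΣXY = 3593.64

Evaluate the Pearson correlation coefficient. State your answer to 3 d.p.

r = (nΣXY − ΣXΣY) / √[(nΣX² − (ΣX)²)(nΣY² − (ΣY)²)]
Numerator: 6×3593.64 − 132.1×168 = -630.96
Denominator: √[(19281.9 − 17450.41)(28532.52 − 28224)] = √[1831.49 × 308.52] = 751.6989
r = -630.96 / 751.6989 ≈ -0.839

-0.839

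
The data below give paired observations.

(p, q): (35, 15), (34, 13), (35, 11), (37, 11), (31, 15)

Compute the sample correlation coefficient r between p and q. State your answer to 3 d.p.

-0.685

n = 5, Σp = 172, Σq = 65, Σp² = 5936, Σq² = 861, Σpq = 2224
nΣpq − ΣpΣq = 11120 − 11180 = -60
nΣp² − (Σp)² = 29680 − 29584 = 96; nΣq² − (Σq)² = 4305 − 4225 = 80
r = -60 / √(96 × 80) = -60 / 87.6356 ≈ -0.685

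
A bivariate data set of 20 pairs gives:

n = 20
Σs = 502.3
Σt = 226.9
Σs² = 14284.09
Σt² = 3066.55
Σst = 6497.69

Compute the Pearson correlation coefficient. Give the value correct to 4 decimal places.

0.8816

r = (nΣst − ΣsΣt) / √[(nΣs² − (Σs)²)(nΣt² − (Σt)²)]
Numerator: 20×6497.69 − 502.3×226.9 = 15981.93
Denominator: √[(285681.8 − 252305.29)(61331 − 51483.61)] = √[33376.51 × 9847.39] = 18129.2998
r = 15981.93 / 18129.2998 ≈ 0.8816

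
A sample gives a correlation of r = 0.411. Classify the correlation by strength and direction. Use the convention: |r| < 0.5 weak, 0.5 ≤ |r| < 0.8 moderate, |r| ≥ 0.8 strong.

r = 0.411 > 0 so the relationship is positive.
|r| = 0.411, which falls in the weak range.

weak positive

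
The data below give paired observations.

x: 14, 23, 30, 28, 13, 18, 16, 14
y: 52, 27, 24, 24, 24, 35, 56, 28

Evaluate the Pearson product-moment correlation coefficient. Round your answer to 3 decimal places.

n = 8, Σx = 156, Σy = 270, Σx² = 3354, Σy² = 10306, Σxy = 4971
nΣxy − ΣxΣy = 39768 − 42120 = -2352
nΣx² − (Σx)² = 26832 − 24336 = 2496; nΣy² − (Σy)² = 82448 − 72900 = 9548
r = -2352 / √(2496 × 9548) = -2352 / 4881.7833 ≈ -0.482

-0.482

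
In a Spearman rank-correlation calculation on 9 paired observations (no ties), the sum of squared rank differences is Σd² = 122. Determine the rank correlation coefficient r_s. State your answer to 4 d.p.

-0.0167

ρ = 1 − 6Σd² / [n(n²−1)] = 1 − 6×122 / (9×80)
  = 1 − 732/720 = 1 − 1.01667 ≈ -0.0167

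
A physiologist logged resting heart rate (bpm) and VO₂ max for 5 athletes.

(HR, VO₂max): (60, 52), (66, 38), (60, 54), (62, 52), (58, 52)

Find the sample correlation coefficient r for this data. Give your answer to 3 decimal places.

-0.877

n = 5, Σx = 306, Σy = 248, Σx² = 18764, Σy² = 12472, Σxy = 15108
nΣxy − ΣxΣy = 75540 − 75888 = -348
nΣx² − (Σx)² = 93820 − 93636 = 184; nΣy² − (Σy)² = 62360 − 61504 = 856
r = -348 / √(184 × 856) = -348 / 396.8677 ≈ -0.877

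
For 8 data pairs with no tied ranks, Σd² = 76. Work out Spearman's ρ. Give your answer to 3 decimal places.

0.095

ρ = 1 − 6Σd² / [n(n²−1)] = 1 − 6×76 / (8×63)
  = 1 − 456/504 = 1 − 0.9048 ≈ 0.095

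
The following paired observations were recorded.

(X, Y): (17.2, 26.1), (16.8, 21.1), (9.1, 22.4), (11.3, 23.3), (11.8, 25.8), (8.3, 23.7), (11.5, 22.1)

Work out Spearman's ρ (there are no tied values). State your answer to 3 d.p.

0.143

Rank X: 7, 6, 2, 3, 5, 1, 4
Rank Y: 7, 1, 3, 4, 6, 5, 2
d = rank(X) − rank(Y): 0, 5, -1, -1, -1, -4, 2; Σd² = 48
ρ = 1 − 6Σd² / [n(n²−1)] = 1 − 6×48 / (7×48) = 1 − 288/336 ≈ 0.143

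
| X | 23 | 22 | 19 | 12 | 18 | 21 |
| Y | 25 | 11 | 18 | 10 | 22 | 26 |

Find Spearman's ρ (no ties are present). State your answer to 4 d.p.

0.4857

Rank X: 6, 5, 3, 1, 2, 4
Rank Y: 5, 2, 3, 1, 4, 6
d = rank(X) − rank(Y): 1, 3, 0, 0, -2, -2; Σd² = 18
ρ = 1 − 6Σd² / [n(n²−1)] = 1 − 6×18 / (6×35) = 1 − 108/210 ≈ 0.4857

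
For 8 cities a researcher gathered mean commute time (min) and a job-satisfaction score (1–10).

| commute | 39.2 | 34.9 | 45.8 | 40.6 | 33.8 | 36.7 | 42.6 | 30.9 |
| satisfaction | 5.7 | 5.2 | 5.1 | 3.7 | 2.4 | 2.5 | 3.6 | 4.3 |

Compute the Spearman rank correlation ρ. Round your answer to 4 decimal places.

Rank commute: 5, 3, 8, 6, 2, 4, 7, 1
Rank satisfaction: 8, 7, 6, 4, 1, 2, 3, 5
d = rank(commute) − rank(satisfaction): -3, -4, 2, 2, 1, 2, 4, -4; Σd² = 70
ρ = 1 − 6Σd² / [n(n²−1)] = 1 − 6×70 / (8×63) = 1 − 420/504 ≈ 0.1667

0.1667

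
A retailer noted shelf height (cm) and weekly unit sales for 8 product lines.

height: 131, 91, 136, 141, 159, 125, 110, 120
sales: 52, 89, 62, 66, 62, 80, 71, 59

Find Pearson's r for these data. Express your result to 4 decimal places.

n = 8, Σx = 1013, Σy = 541, Σx² = 131225, Σy² = 37591, Σxy = 67397
nΣxy − ΣxΣy = 539176 − 548033 = -8857
nΣx² − (Σx)² = 1049800 − 1026169 = 23631; nΣy² − (Σy)² = 300728 − 292681 = 8047
r = -8857 / √(23631 × 8047) = -8857 / 13789.8026 ≈ -0.6423

-0.6423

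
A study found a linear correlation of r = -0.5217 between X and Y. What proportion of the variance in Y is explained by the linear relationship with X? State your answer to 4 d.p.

0.2722

r² = (-0.5217)² = 0.2722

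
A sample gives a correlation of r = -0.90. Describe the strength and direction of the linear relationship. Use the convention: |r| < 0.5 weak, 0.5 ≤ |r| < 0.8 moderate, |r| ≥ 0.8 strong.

r = -0.90 < 0 so the relationship is negative.
|r| = 0.90, which falls in the strong range.

strong negative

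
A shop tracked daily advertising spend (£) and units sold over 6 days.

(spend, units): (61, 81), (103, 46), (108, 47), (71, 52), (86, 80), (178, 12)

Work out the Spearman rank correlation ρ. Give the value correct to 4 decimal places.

-0.8857

Rank spend: 1, 4, 5, 2, 3, 6
Rank units: 6, 2, 3, 4, 5, 1
d = rank(spend) − rank(units): -5, 2, 2, -2, -2, 5; Σd² = 66
ρ = 1 − 6Σd² / [n(n²−1)] = 1 − 6×66 / (6×35) = 1 − 396/210 ≈ -0.8857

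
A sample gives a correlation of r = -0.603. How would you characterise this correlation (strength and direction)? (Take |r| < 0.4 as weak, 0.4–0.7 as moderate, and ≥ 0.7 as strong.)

r = -0.603 < 0 so the relationship is negative.
|r| = 0.603, which falls in the moderate range.

moderate negative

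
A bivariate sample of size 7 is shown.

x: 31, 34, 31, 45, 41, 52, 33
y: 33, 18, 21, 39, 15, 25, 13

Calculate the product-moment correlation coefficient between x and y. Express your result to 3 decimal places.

0.278

n = 7, Σx = 267, Σy = 164, Σx² = 10577, Σy² = 4394, Σxy = 6385
nΣxy − ΣxΣy = 44695 − 43788 = 907
nΣx² − (Σx)² = 74039 − 71289 = 2750; nΣy² − (Σy)² = 30758 − 26896 = 3862
r = 907 / √(2750 × 3862) = 907 / 3258.9109 ≈ 0.278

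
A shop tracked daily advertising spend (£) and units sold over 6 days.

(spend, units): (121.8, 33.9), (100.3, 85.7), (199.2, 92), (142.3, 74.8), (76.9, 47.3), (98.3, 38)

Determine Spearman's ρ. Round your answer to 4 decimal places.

Rank spend: 4, 3, 6, 5, 1, 2
Rank units: 1, 5, 6, 4, 3, 2
d = rank(spend) − rank(units): 3, -2, 0, 1, -2, 0; Σd² = 18
ρ = 1 − 6Σd² / [n(n²−1)] = 1 − 6×18 / (6×35) = 1 − 108/210 ≈ 0.4857

0.4857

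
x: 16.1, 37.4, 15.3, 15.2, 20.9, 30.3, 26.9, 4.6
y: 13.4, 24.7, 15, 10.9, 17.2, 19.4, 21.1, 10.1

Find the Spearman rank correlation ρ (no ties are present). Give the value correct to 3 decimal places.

Rank x: 4, 8, 3, 2, 5, 7, 6, 1
Rank y: 3, 8, 4, 2, 5, 6, 7, 1
d = rank(x) − rank(y): 1, 0, -1, 0, 0, 1, -1, 0; Σd² = 4
ρ = 1 − 6Σd² / [n(n²−1)] = 1 − 6×4 / (8×63) = 1 − 24/504 ≈ 0.952

0.952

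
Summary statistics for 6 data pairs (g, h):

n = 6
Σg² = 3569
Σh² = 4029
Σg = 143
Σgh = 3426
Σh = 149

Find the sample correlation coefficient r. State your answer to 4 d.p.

-0.5443

r = (nΣgh − ΣgΣh) / √[(nΣg² − (Σg)²)(nΣh² − (Σh)²)]
Numerator: 6×3426 − 143×149 = -751
Denominator: √[(21414 − 20449)(24174 − 22201)] = √[965 × 1973] = 1379.8351
r = -751 / 1379.8351 ≈ -0.5443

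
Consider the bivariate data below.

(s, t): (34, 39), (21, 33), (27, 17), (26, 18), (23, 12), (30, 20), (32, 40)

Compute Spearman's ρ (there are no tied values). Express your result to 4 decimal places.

Rank s: 7, 1, 4, 3, 2, 5, 6
Rank t: 6, 5, 2, 3, 1, 4, 7
d = rank(s) − rank(t): 1, -4, 2, 0, 1, 1, -1; Σd² = 24
ρ = 1 − 6Σd² / [n(n²−1)] = 1 − 6×24 / (7×48) = 1 − 144/336 ≈ 0.5714

0.5714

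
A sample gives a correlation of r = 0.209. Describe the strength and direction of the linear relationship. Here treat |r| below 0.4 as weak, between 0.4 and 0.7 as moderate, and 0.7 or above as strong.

r = 0.209 > 0 so the relationship is positive.
|r| = 0.209, which falls in the weak range.

weak positive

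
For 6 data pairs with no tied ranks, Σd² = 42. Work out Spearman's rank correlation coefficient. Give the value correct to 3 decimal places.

ρ = 1 − 6Σd² / [n(n²−1)] = 1 − 6×42 / (6×35)
  = 1 − 252/210 = 1 − 1.2000 ≈ -0.200

-0.200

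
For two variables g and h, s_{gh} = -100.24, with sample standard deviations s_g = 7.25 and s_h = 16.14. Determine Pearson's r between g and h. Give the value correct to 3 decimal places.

r = Cov(g,h) / (s_g · s_h) = -100.24 / (7.25 × 16.14)
  = -100.24 / 117.0150 ≈ -0.857

-0.857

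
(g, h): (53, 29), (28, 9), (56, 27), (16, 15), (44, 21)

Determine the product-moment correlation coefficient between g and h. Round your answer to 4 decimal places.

0.8573

n = 5, Σg = 197, Σh = 101, Σg² = 8921, Σh² = 2317, Σgh = 4465
nΣgh − ΣgΣh = 22325 − 19897 = 2428
nΣg² − (Σg)² = 44605 − 38809 = 5796; nΣh² − (Σh)² = 11585 − 10201 = 1384
r = 2428 / √(5796 × 1384) = 2428 / 2832.2542 ≈ 0.8573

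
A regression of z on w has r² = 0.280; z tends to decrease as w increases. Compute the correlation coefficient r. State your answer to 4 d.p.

-0.5292

|r| = √0.280 = 0.5292
The association is negative, so r = −0.5292.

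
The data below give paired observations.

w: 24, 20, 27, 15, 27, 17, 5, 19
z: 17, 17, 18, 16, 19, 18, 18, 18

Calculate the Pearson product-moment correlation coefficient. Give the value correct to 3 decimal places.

n = 8, Σw = 154, Σz = 141, Σw² = 3334, Σz² = 2491, Σwz = 2725
nΣwz − ΣwΣz = 21800 − 21714 = 86
nΣw² − (Σw)² = 26672 − 23716 = 2956; nΣz² − (Σz)² = 19928 − 19881 = 47
r = 86 / √(2956 × 47) = 86 / 372.7358 ≈ 0.231

0.231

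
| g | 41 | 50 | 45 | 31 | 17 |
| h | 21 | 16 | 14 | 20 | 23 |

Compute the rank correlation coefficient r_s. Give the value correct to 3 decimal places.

-0.800

Rank g: 3, 5, 4, 2, 1
Rank h: 4, 2, 1, 3, 5
d = rank(g) − rank(h): -1, 3, 3, -1, -4; Σd² = 36
ρ = 1 − 6Σd² / [n(n²−1)] = 1 − 6×36 / (5×24) = 1 − 216/120 ≈ -0.800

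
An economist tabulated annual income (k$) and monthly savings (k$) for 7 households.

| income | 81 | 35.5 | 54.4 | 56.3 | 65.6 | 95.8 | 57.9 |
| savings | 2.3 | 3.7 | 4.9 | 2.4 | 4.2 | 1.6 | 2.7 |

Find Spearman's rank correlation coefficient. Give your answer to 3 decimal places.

Rank income: 6, 1, 2, 3, 5, 7, 4
Rank savings: 2, 5, 7, 3, 6, 1, 4
d = rank(income) − rank(savings): 4, -4, -5, 0, -1, 6, 0; Σd² = 94
ρ = 1 − 6Σd² / [n(n²−1)] = 1 − 6×94 / (7×48) = 1 − 564/336 ≈ -0.679

-0.679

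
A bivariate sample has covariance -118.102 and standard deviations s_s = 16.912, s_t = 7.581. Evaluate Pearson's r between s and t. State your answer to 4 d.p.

-0.9212

r = Cov(s,t) / (s_s · s_t) = -118.102 / (16.912 × 7.581)
  = -118.102 / 128.2099 ≈ -0.9212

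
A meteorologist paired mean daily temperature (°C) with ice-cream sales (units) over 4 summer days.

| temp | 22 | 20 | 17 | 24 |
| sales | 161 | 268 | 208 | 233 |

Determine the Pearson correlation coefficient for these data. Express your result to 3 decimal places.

-0.056

n = 4, Σx = 83, Σy = 870, Σx² = 1749, Σy² = 195298, Σxy = 18030
nΣxy − ΣxΣy = 72120 − 72210 = -90
nΣx² − (Σx)² = 6996 − 6889 = 107; nΣy² − (Σy)² = 781192 − 756900 = 24292
r = -90 / √(107 × 24292) = -90 / 1612.2171 ≈ -0.056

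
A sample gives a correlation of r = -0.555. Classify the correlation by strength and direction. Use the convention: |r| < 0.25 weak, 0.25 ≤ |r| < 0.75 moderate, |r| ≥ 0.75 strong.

moderate negative

r = -0.555 < 0 so the relationship is negative.
|r| = 0.555, which falls in the moderate range.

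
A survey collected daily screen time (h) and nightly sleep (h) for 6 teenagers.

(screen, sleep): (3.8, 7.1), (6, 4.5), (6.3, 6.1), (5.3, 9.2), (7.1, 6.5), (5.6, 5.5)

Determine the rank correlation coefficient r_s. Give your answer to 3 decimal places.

Rank screen: 1, 4, 5, 2, 6, 3
Rank sleep: 5, 1, 3, 6, 4, 2
d = rank(screen) − rank(sleep): -4, 3, 2, -4, 2, 1; Σd² = 50
ρ = 1 − 6Σd² / [n(n²−1)] = 1 − 6×50 / (6×35) = 1 − 300/210 ≈ -0.429

-0.429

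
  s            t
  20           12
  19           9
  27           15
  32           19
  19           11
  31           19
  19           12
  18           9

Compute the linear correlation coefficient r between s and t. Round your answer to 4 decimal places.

n = 8, Σs = 185, Σt = 106, Σs² = 4521, Σt² = 1518, Σst = 2612
nΣst − ΣsΣt = 20896 − 19610 = 1286
nΣs² − (Σs)² = 36168 − 34225 = 1943; nΣt² − (Σt)² = 12144 − 11236 = 908
r = 1286 / √(1943 × 908) = 1286 / 1328.2485 ≈ 0.9682

0.9682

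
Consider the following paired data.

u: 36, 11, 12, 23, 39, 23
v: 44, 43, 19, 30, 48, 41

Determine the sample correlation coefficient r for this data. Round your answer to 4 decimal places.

n = 6, Σu = 144, Σv = 225, Σu² = 4140, Σv² = 9031, Σuv = 5790
nΣuv − ΣuΣv = 34740 − 32400 = 2340
nΣu² − (Σu)² = 24840 − 20736 = 4104; nΣv² − (Σv)² = 54186 − 50625 = 3561
r = 2340 / √(4104 × 3561) = 2340 / 3822.8712 ≈ 0.6121

0.6121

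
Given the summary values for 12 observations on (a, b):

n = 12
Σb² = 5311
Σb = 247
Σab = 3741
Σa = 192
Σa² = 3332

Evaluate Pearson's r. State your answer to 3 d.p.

r = (nΣab − ΣaΣb) / √[(nΣa² − (Σa)²)(nΣb² − (Σb)²)]
Numerator: 12×3741 − 192×247 = -2532
Denominator: √[(39984 − 36864)(63732 − 61009)] = √[3120 × 2723] = 2914.7487
r = -2532 / 2914.7487 ≈ -0.869

-0.869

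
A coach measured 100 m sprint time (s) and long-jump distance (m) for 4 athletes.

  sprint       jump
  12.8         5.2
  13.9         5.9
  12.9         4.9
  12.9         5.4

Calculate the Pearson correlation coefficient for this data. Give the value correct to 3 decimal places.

n = 4, Σx = 52.5, Σy = 21.4, Σx² = 689.87, Σy² = 115.02, Σxy = 281.44
nΣxy − ΣxΣy = 1125.76 − 1123.5 = 2.26
nΣx² − (Σx)² = 2759.48 − 2756.25 = 3.23; nΣy² − (Σy)² = 460.08 − 457.96 = 2.12
r = 2.26 / √(3.23 × 2.12) = 2.26 / 2.6168 ≈ 0.864

0.864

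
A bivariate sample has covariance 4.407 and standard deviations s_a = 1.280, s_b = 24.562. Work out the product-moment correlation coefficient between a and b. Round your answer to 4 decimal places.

r = Cov(a,b) / (s_a · s_b) = 4.407 / (1.280 × 24.562)
  = 4.407 / 31.4394 ≈ 0.1402

0.1402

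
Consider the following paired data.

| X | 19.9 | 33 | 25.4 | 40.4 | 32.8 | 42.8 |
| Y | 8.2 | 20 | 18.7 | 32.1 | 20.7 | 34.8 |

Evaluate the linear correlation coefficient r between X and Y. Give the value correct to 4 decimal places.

n = 6, ΣX = 194.3, ΣY = 134.5, ΣX² = 6670.01, ΣY² = 3486.87, ΣXY = 4763.4
nΣXY − ΣXΣY = 28580.4 − 26133.35 = 2447.05
nΣX² − (ΣX)² = 40020.06 − 37752.49 = 2267.57; nΣY² − (ΣY)² = 20921.22 − 18090.25 = 2830.97
r = 2447.05 / √(2267.57 × 2830.97) = 2447.05 / 2533.6580 ≈ 0.9658

0.9658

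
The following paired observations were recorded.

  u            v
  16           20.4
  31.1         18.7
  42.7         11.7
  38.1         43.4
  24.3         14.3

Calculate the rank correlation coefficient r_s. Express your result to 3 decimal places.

Rank u: 1, 3, 5, 4, 2
Rank v: 4, 3, 1, 5, 2
d = rank(u) − rank(v): -3, 0, 4, -1, 0; Σd² = 26
ρ = 1 − 6Σd² / [n(n²−1)] = 1 − 6×26 / (5×24) = 1 − 156/120 ≈ -0.300

-0.300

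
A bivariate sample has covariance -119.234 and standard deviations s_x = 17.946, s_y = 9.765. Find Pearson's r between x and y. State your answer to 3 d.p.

-0.680

r = Cov(x,y) / (s_x · s_y) = -119.234 / (17.946 × 9.765)
  = -119.234 / 175.2427 ≈ -0.680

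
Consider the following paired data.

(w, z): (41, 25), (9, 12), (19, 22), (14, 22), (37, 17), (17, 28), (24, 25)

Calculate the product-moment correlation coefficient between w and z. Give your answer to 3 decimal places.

n = 7, Σw = 161, Σz = 151, Σw² = 4553, Σz² = 3435, Σwz = 3564
nΣwz − ΣwΣz = 24948 − 24311 = 637
nΣw² − (Σw)² = 31871 − 25921 = 5950; nΣz² − (Σz)² = 24045 − 22801 = 1244
r = 637 / √(5950 × 1244) = 637 / 2720.6249 ≈ 0.234

0.234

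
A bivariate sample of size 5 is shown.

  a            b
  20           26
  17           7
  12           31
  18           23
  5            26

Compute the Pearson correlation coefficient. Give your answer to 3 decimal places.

n = 5, Σa = 72, Σb = 113, Σa² = 1182, Σb² = 2891, Σab = 1555
nΣab − ΣaΣb = 7775 − 8136 = -361
nΣa² − (Σa)² = 5910 − 5184 = 726; nΣb² − (Σb)² = 14455 − 12769 = 1686
r = -361 / √(726 × 1686) = -361 / 1106.3616 ≈ -0.326

-0.326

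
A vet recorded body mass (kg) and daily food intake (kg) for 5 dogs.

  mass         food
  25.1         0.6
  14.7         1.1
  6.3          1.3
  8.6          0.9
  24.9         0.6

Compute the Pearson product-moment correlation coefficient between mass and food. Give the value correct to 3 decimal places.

-0.875

n = 5, Σx = 79.6, Σy = 4.5, Σx² = 1579.76, Σy² = 4.43, Σxy = 62.1
nΣxy − ΣxΣy = 310.5 − 358.2 = -47.7
nΣx² − (Σx)² = 7898.8 − 6336.16 = 1562.64; nΣy² − (Σy)² = 22.15 − 20.25 = 1.9
r = -47.7 / √(1562.64 × 1.9) = -47.7 / 54.4887 ≈ -0.875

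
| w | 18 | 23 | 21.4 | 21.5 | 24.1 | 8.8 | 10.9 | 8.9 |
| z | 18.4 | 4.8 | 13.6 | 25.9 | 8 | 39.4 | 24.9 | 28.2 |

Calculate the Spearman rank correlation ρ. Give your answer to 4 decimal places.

-0.8333

Rank w: 4, 7, 5, 6, 8, 1, 3, 2
Rank z: 4, 1, 3, 6, 2, 8, 5, 7
d = rank(w) − rank(z): 0, 6, 2, 0, 6, -7, -2, -5; Σd² = 154
ρ = 1 − 6Σd² / [n(n²−1)] = 1 − 6×154 / (8×63) = 1 − 924/504 ≈ -0.8333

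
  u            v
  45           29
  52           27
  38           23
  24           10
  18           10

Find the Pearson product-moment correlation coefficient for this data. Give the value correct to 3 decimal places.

n = 5, Σu = 177, Σv = 99, Σu² = 7073, Σv² = 2299, Σuv = 4003
nΣuv − ΣuΣv = 20015 − 17523 = 2492
nΣu² − (Σu)² = 35365 − 31329 = 4036; nΣv² − (Σv)² = 11495 − 9801 = 1694
r = 2492 / √(4036 × 1694) = 2492 / 2614.7627 ≈ 0.953

0.953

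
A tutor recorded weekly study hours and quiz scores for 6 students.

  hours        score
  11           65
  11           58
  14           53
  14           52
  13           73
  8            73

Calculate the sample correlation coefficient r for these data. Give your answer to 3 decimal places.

n = 6, Σx = 71, Σy = 374, Σx² = 867, Σy² = 23760, Σxy = 4356
nΣxy − ΣxΣy = 26136 − 26554 = -418
nΣx² − (Σx)² = 5202 − 5041 = 161; nΣy² − (Σy)² = 142560 − 139876 = 2684
r = -418 / √(161 × 2684) = -418 / 657.3614 ≈ -0.636

-0.636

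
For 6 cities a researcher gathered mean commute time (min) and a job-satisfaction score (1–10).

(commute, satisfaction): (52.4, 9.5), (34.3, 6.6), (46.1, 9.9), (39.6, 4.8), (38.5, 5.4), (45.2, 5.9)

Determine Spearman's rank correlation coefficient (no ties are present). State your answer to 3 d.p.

Rank commute: 6, 1, 5, 3, 2, 4
Rank satisfaction: 5, 4, 6, 1, 2, 3
d = rank(commute) − rank(satisfaction): 1, -3, -1, 2, 0, 1; Σd² = 16
ρ = 1 − 6Σd² / [n(n²−1)] = 1 − 6×16 / (6×35) = 1 − 96/210 ≈ 0.543

0.543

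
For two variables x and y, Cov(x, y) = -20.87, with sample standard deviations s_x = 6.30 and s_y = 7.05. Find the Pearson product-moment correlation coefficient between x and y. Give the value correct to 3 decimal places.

-0.470

r = Cov(x,y) / (s_x · s_y) = -20.87 / (6.30 × 7.05)
  = -20.87 / 44.4150 ≈ -0.470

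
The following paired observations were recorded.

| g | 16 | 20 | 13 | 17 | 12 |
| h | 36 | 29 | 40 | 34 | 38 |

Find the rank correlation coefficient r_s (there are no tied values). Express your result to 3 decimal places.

Rank g: 3, 5, 2, 4, 1
Rank h: 3, 1, 5, 2, 4
d = rank(g) − rank(h): 0, 4, -3, 2, -3; Σd² = 38
ρ = 1 − 6Σd² / [n(n²−1)] = 1 − 6×38 / (5×24) = 1 − 228/120 ≈ -0.900

-0.900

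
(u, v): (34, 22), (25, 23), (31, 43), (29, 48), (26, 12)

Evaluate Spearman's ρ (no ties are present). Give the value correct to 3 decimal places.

Rank u: 5, 1, 4, 3, 2
Rank v: 2, 3, 4, 5, 1
d = rank(u) − rank(v): 3, -2, 0, -2, 1; Σd² = 18
ρ = 1 − 6Σd² / [n(n²−1)] = 1 − 6×18 / (5×24) = 1 − 108/120 ≈ 0.100

0.100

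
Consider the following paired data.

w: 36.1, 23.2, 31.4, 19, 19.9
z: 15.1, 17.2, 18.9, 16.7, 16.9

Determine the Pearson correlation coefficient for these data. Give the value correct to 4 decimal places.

n = 5, Σw = 129.6, Σz = 84.8, Σw² = 3584.42, Σz² = 1445.56, Σwz = 2191.22
nΣwz − ΣwΣz = 10956.1 − 10990.08 = -33.98
nΣw² − (Σw)² = 17922.1 − 16796.16 = 1125.94; nΣz² − (Σz)² = 7227.8 − 7191.04 = 36.76
r = -33.98 / √(1125.94 × 36.76) = -33.98 / 203.4442 ≈ -0.1670

-0.1670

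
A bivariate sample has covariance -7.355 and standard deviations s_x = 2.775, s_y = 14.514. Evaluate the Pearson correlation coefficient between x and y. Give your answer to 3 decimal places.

r = Cov(x,y) / (s_x · s_y) = -7.355 / (2.775 × 14.514)
  = -7.355 / 40.2763 ≈ -0.183

-0.183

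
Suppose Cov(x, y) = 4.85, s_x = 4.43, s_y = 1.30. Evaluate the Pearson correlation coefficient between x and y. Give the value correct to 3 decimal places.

0.842

r = Cov(x,y) / (s_x · s_y) = 4.85 / (4.43 × 1.30)
  = 4.85 / 5.7590 ≈ 0.842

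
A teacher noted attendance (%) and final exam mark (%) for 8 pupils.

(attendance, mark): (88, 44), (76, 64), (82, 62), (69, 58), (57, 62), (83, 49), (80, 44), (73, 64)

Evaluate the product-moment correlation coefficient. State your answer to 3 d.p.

-0.596

n = 8, Σx = 608, Σy = 447, Σx² = 46872, Σy² = 25517, Σxy = 33615
nΣxy − ΣxΣy = 268920 − 271776 = -2856
nΣx² − (Σx)² = 374976 − 369664 = 5312; nΣy² − (Σy)² = 204136 − 199809 = 4327
r = -2856 / √(5312 × 4327) = -2856 / 4794.2699 ≈ -0.596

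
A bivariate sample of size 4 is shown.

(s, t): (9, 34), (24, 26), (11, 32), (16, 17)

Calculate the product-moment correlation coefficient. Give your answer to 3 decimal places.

n = 4, Σs = 60, Σt = 109, Σs² = 1034, Σt² = 3145, Σst = 1554
nΣst − ΣsΣt = 6216 − 6540 = -324
nΣs² − (Σs)² = 4136 − 3600 = 536; nΣt² − (Σt)² = 12580 − 11881 = 699
r = -324 / √(536 × 699) = -324 / 612.0980 ≈ -0.529

-0.529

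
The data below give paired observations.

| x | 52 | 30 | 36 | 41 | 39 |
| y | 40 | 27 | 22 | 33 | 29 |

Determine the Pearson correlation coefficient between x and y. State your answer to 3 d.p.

0.853

n = 5, Σx = 198, Σy = 151, Σx² = 8102, Σy² = 4743, Σxy = 6166
nΣxy − ΣxΣy = 30830 − 29898 = 932
nΣx² − (Σx)² = 40510 − 39204 = 1306; nΣy² − (Σy)² = 23715 − 22801 = 914
r = 932 / √(1306 × 914) = 932 / 1092.5585 ≈ 0.853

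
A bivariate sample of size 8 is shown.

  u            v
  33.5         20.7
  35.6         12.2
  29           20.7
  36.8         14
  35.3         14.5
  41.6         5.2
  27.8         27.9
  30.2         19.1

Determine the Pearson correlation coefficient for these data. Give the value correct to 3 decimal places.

-0.934

n = 8, Σu = 269.8, Σv = 134.3, Σu² = 9246.38, Σv² = 2582.33, Σuv = 4323.88
nΣuv − ΣuΣv = 34591.04 − 36234.14 = -1643.1
nΣu² − (Σu)² = 73971.04 − 72792.04 = 1179; nΣv² − (Σv)² = 20658.64 − 18036.49 = 2622.15
r = -1643.1 / √(1179 × 2622.15) = -1643.1 / 1758.2704 ≈ -0.934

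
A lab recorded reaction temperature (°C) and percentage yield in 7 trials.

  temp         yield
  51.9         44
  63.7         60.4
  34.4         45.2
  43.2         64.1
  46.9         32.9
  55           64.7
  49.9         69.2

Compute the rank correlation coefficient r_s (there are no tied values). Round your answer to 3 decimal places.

Rank temp: 5, 7, 1, 2, 3, 6, 4
Rank yield: 2, 4, 3, 5, 1, 6, 7
d = rank(temp) − rank(yield): 3, 3, -2, -3, 2, 0, -3; Σd² = 44
ρ = 1 − 6Σd² / [n(n²−1)] = 1 − 6×44 / (7×48) = 1 − 264/336 ≈ 0.214

0.214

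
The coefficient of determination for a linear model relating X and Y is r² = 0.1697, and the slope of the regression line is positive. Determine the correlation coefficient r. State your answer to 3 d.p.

0.412

|r| = √0.1697 = 0.412
The association is positive, so r = 0.412.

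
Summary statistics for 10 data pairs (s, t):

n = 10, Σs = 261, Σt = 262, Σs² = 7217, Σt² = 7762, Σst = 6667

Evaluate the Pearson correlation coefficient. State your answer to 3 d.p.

r = (nΣst − ΣsΣt) / √[(nΣs² − (Σs)²)(nΣt² − (Σt)²)]
Numerator: 10×6667 − 261×262 = -1712
Denominator: √[(72170 − 68121)(77620 − 68644)] = √[4049 × 8976] = 6028.5839
r = -1712 / 6028.5839 ≈ -0.284

-0.284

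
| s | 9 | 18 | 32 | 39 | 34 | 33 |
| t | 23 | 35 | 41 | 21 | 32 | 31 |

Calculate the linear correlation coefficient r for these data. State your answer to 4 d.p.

0.1085

n = 6, Σs = 165, Σt = 183, Σs² = 5195, Σt² = 5861, Σst = 5079
nΣst − ΣsΣt = 30474 − 30195 = 279
nΣs² − (Σs)² = 31170 − 27225 = 3945; nΣt² − (Σt)² = 35166 − 33489 = 1677
r = 279 / √(3945 × 1677) = 279 / 2572.1129 ≈ 0.1085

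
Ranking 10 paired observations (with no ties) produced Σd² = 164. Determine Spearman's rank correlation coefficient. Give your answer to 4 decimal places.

ρ = 1 − 6Σd² / [n(n²−1)] = 1 − 6×164 / (10×99)
  = 1 − 984/990 = 1 − 0.99394 ≈ 0.0061

0.0061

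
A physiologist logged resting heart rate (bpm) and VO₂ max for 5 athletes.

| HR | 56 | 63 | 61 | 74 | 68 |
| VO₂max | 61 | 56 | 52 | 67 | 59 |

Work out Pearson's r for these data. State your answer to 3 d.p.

n = 5, Σx = 322, Σy = 295, Σx² = 20926, Σy² = 17531, Σxy = 19086
nΣxy − ΣxΣy = 95430 − 94990 = 440
nΣx² − (Σx)² = 104630 − 103684 = 946; nΣy² − (Σy)² = 87655 − 87025 = 630
r = 440 / √(946 × 630) = 440 / 771.9974 ≈ 0.570

0.570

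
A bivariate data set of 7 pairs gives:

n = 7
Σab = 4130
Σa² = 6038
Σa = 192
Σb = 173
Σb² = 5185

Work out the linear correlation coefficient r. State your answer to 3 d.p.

r = (nΣab − ΣaΣb) / √[(nΣa² − (Σa)²)(nΣb² − (Σb)²)]
Numerator: 7×4130 − 192×173 = -4306
Denominator: √[(42266 − 36864)(36295 − 29929)] = √[5402 × 6366] = 5864.2248
r = -4306 / 5864.2248 ≈ -0.734

-0.734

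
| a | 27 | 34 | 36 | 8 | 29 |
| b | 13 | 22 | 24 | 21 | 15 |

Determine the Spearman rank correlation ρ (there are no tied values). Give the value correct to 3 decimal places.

Rank a: 2, 4, 5, 1, 3
Rank b: 1, 4, 5, 3, 2
d = rank(a) − rank(b): 1, 0, 0, -2, 1; Σd² = 6
ρ = 1 − 6Σd² / [n(n²−1)] = 1 − 6×6 / (5×24) = 1 − 36/120 ≈ 0.700

0.700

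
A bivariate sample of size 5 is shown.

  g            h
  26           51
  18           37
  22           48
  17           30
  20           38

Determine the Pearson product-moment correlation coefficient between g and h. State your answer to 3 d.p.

0.941

n = 5, Σg = 103, Σh = 204, Σg² = 2173, Σh² = 8618, Σgh = 4318
nΣgh − ΣgΣh = 21590 − 21012 = 578
nΣg² − (Σg)² = 10865 − 10609 = 256; nΣh² − (Σh)² = 43090 − 41616 = 1474
r = 578 / √(256 × 1474) = 578 / 614.2833 ≈ 0.941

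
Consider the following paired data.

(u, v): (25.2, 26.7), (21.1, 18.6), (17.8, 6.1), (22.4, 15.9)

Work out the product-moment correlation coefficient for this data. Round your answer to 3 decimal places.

0.954

n = 4, Σu = 86.5, Σv = 67.3, Σu² = 1898.85, Σv² = 1348.87, Σuv = 1530.04
nΣuv − ΣuΣv = 6120.16 − 5821.45 = 298.71
nΣu² − (Σu)² = 7595.4 − 7482.25 = 113.15; nΣv² − (Σv)² = 5395.48 − 4529.29 = 866.19
r = 298.71 / √(113.15 × 866.19) = 298.71 / 313.0645 ≈ 0.954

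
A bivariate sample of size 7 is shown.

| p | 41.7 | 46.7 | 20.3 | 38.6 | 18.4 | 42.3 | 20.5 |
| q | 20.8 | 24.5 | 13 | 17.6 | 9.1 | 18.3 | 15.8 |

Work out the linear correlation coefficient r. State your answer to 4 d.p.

0.8916

n = 7, Σp = 228.5, Σq = 119.1, Σp² = 8369.93, Σq² = 2178.99, Σpq = 4220.2
nΣpq − ΣpΣq = 29541.4 − 27214.35 = 2327.05
nΣp² − (Σp)² = 58589.51 − 52212.25 = 6377.26; nΣq² − (Σq)² = 15252.93 − 14184.81 = 1068.12
r = 2327.05 / √(6377.26 × 1068.12) = 2327.05 / 2609.9193 ≈ 0.8916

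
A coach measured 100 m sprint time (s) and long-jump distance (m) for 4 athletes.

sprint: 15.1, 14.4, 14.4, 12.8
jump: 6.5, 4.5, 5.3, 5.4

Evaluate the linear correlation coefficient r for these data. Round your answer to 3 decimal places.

0.330

n = 4, Σx = 56.7, Σy = 21.7, Σx² = 806.57, Σy² = 119.75, Σxy = 308.39
nΣxy − ΣxΣy = 1233.56 − 1230.39 = 3.17
nΣx² − (Σx)² = 3226.28 − 3214.89 = 11.39; nΣy² − (Σy)² = 479 − 470.89 = 8.11
r = 3.17 / √(11.39 × 8.11) = 3.17 / 9.6111 ≈ 0.330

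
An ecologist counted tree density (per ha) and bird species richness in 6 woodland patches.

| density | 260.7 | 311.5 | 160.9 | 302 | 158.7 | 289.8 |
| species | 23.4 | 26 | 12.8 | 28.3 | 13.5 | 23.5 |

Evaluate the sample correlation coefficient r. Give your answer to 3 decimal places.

0.978

n = 6, Σx = 1483.6, Σy = 127.5, Σx² = 391259.28, Σy² = 2922.79, Σxy = 33758.25
nΣxy − ΣxΣy = 202549.5 − 189159 = 13390.5
nΣx² − (Σx)² = 2347555.68 − 2201068.96 = 146486.72; nΣy² − (Σy)² = 17536.74 − 16256.25 = 1280.49
r = 13390.5 / √(146486.72 × 1280.49) = 13390.5 / 13695.7942 ≈ 0.978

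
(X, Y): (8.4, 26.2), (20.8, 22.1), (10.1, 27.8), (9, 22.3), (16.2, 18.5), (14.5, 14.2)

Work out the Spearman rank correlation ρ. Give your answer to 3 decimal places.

Rank X: 1, 6, 3, 2, 5, 4
Rank Y: 5, 3, 6, 4, 2, 1
d = rank(X) − rank(Y): -4, 3, -3, -2, 3, 3; Σd² = 56
ρ = 1 − 6Σd² / [n(n²−1)] = 1 − 6×56 / (6×35) = 1 − 336/210 ≈ -0.600

-0.600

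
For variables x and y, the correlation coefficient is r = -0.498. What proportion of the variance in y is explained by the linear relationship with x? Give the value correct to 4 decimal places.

0.2480

r² = (-0.498)² = 0.2480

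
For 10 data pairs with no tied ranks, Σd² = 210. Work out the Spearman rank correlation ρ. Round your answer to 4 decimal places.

ρ = 1 − 6Σd² / [n(n²−1)] = 1 − 6×210 / (10×99)
  = 1 − 1260/990 = 1 − 1.27273 ≈ -0.2727

-0.2727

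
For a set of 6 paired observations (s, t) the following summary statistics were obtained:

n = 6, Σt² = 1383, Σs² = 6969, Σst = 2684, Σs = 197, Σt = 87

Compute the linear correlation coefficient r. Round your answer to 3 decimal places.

r = (nΣst − ΣsΣt) / √[(nΣs² − (Σs)²)(nΣt² − (Σt)²)]
Numerator: 6×2684 − 197×87 = -1035
Denominator: √[(41814 − 38809)(8298 − 7569)] = √[3005 × 729] = 1480.0828
r = -1035 / 1480.0828 ≈ -0.699

-0.699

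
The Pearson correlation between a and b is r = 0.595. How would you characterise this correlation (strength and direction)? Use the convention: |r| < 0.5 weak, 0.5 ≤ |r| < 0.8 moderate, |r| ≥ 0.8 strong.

moderate positive

r = 0.595 > 0 so the relationship is positive.
|r| = 0.595, which falls in the moderate range.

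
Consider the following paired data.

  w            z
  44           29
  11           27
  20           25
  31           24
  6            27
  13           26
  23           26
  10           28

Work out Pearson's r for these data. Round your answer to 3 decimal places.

0.056

n = 8, Σw = 158, Σz = 212, Σw² = 4252, Σz² = 5636, Σwz = 4195
nΣwz − ΣwΣz = 33560 − 33496 = 64
nΣw² − (Σw)² = 34016 − 24964 = 9052; nΣz² − (Σz)² = 45088 − 44944 = 144
r = 64 / √(9052 × 144) = 64 / 1141.7040 ≈ 0.056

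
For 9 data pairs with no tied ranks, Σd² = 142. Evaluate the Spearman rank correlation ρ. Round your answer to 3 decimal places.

ρ = 1 − 6Σd² / [n(n²−1)] = 1 − 6×142 / (9×80)
  = 1 − 852/720 = 1 − 1.1833 ≈ -0.183

-0.183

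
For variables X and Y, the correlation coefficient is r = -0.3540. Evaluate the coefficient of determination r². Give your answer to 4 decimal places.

r² = (-0.3540)² = 0.1253

0.1253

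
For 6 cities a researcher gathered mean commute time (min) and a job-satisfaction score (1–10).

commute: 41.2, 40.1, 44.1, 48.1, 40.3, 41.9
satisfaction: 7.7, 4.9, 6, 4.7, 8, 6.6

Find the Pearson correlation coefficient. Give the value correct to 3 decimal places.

-0.562

n = 6, Σx = 255.7, Σy = 37.9, Σx² = 10943.57, Σy² = 248.95, Σxy = 1603.34
nΣxy − ΣxΣy = 9620.04 − 9691.03 = -70.99
nΣx² − (Σx)² = 65661.42 − 65382.49 = 278.93; nΣy² − (Σy)² = 1493.7 − 1436.41 = 57.29
r = -70.99 / √(278.93 × 57.29) = -70.99 / 126.4116 ≈ -0.562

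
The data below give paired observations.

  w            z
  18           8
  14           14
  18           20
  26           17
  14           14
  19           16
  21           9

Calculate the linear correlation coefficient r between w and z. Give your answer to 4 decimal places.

n = 7, Σw = 130, Σz = 98, Σw² = 2518, Σz² = 1482, Σwz = 1831
nΣwz − ΣwΣz = 12817 − 12740 = 77
nΣw² − (Σw)² = 17626 − 16900 = 726; nΣz² − (Σz)² = 10374 − 9604 = 770
r = 77 / √(726 × 770) = 77 / 747.6764 ≈ 0.1030

0.1030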